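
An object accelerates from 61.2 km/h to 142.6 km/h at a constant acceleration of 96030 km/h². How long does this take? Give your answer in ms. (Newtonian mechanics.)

v₀ = 61.2 km/h × 0.2777777777777778 = 17.0 m/s
v = 142.6 km/h × 0.2777777777777778 = 39.6111 m/s
a = 96030 km/h² × 7.716049382716049e-05 = 7.40972 m/s²
t = (v - v₀) / a = (39.6111 - 17.0) / 7.40972 = 3.05155 s
t = 3.05155 s / 0.001 = 3052 ms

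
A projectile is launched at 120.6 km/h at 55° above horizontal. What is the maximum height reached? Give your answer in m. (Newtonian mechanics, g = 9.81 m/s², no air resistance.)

v₀ = 120.6 km/h × 0.2777777777777778 = 33.5 m/s
H = v₀² × sin²(θ) / (2g) = 33.5² × sin(55°)² / (2 × 9.81) = 1122.25 × 0.67101 / 19.62 = 38.38 m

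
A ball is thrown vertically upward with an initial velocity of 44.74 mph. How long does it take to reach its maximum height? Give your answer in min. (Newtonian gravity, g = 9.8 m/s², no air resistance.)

v₀ = 44.74 mph × 0.44704 = 20.0006 m/s
t_up = v₀ / g = 20.0006 / 9.8 = 2.04088 s
t_up = 2.04088 s / 60.0 = 0.03401 min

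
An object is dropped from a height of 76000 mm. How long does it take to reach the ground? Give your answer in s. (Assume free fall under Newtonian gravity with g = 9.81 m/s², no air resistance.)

h = 76000 mm × 0.001 = 76.0 m
t = √(2h/g) = √(2 × 76.0 / 9.81) = 3.936 s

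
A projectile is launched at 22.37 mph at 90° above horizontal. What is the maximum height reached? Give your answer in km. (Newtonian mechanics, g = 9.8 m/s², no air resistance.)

v₀ = 22.37 mph × 0.44704 = 10.0003 m/s
H = v₀² × sin²(θ) / (2g) = 10.0003² × sin(90°)² / (2 × 9.8) = 100.006 × 1.0 / 19.6 = 5.10235 m
H = 5.10235 m / 1000.0 = 0.005102 km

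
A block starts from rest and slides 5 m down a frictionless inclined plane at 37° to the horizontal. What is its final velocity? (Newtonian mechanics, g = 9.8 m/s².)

a = g sin(θ) = 9.8 × sin(37°) = 5.8978 m/s²
v = √(2ad) = √(2 × 5.8978 × 5) = 7.68 m/s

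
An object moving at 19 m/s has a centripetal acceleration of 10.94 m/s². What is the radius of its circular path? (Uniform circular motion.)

r = v²/a_c = 19²/10.94 = 33.0 m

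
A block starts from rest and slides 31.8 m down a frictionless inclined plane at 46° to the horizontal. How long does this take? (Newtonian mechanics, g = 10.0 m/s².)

a = g sin(θ) = 10.0 × sin(46°) = 7.1934 m/s²
t = √(2d/a) = √(2 × 31.8 / 7.1934) = 2.97 s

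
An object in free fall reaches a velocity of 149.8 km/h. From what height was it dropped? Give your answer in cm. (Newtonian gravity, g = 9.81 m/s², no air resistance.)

v = 149.8 km/h × 0.2777777777777778 = 41.6111 m/s
h = v² / (2g) = 41.6111² / (2 × 9.81) = 88.251 m
h = 88.251 m / 0.01 = 8825 cm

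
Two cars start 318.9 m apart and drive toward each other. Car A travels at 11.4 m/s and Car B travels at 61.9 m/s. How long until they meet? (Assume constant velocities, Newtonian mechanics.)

Combined speed: v_combined = 11.4 + 61.9 = 73.3 m/s
Time to meet: t = d/v_combined = 318.9/73.3 = 4.35 s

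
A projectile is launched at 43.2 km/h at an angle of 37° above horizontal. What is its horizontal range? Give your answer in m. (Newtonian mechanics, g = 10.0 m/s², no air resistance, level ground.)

v₀ = 43.2 km/h × 0.2777777777777778 = 12.0 m/s
R = v₀² × sin(2θ) / g = 12.0² × sin(2 × 37°) / 10.0 = 144.0 × 0.961262 / 10.0 = 13.84 m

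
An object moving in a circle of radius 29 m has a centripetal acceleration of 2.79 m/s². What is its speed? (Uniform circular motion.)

v = √(a_c × r) = √(2.79 × 29) = 8.99 m/s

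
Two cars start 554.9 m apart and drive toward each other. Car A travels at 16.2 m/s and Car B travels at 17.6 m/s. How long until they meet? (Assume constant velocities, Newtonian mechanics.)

Combined speed: v_combined = 16.2 + 17.6 = 33.8 m/s
Time to meet: t = d/v_combined = 554.9/33.8 = 16.42 s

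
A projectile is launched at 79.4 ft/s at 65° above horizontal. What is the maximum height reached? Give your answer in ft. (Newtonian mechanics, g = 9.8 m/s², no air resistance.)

v₀ = 79.4 ft/s × 0.3048 = 24.2011 m/s
H = v₀² × sin²(θ) / (2g) = 24.2011² × sin(65°)² / (2 × 9.8) = 585.693 × 0.821394 / 19.6 = 24.5451 m
H = 24.5451 m / 0.3048 = 80.53 ft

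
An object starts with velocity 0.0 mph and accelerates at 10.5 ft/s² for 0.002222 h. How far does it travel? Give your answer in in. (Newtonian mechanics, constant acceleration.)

v₀ = 0.0 mph × 0.44704 = 0.0 m/s
a = 10.5 ft/s² × 0.3048 = 3.2004 m/s²
t = 0.002222 h × 3600.0 = 7.9992 s
d = v₀ × t + ½ × a × t² = 0.0 × 7.9992 + 0.5 × 3.2004 × 7.9992² = 102.392 m
d = 102.392 m / 0.0254 = 4031 in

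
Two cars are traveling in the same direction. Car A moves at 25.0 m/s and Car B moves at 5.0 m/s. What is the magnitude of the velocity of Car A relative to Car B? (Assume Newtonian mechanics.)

v_rel = |v_A - v_B| = |25.0 - 5.0| = 20.0 m/s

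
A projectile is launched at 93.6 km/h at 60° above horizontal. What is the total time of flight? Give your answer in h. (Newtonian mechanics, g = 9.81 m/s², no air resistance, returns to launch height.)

v₀ = 93.6 km/h × 0.2777777777777778 = 26.0 m/s
T = 2 × v₀ × sin(θ) / g = 2 × 26.0 × sin(60°) / 9.81 = 2 × 26.0 × 0.866025 / 9.81 = 4.59055 s
T = 4.59055 s / 3600.0 = 0.001275 h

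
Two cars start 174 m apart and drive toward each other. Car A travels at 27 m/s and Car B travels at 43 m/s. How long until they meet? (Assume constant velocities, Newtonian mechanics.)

Combined speed: v_combined = 27 + 43 = 70 m/s
Time to meet: t = d/v_combined = 174/70 = 2.49 s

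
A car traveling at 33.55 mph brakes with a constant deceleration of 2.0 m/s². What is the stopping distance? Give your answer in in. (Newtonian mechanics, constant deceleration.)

v₀ = 33.55 mph × 0.44704 = 14.9982 m/s
d = v₀² / (2a) = 14.9982² / (2 × 2.0) = 224.946 / 4.0 = 56.2365 m
d = 56.2365 m / 0.0254 = 2214 in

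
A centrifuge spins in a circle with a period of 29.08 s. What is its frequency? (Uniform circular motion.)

f = 1/T = 1/29.08 = 0.0344 Hz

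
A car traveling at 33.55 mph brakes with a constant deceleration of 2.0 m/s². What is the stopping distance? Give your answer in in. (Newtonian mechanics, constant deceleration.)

v₀ = 33.55 mph × 0.44704 = 14.9982 m/s
d = v₀² / (2a) = 14.9982² / (2 × 2.0) = 224.946 / 4.0 = 56.2365 m
d = 56.2365 m / 0.0254 = 2214 in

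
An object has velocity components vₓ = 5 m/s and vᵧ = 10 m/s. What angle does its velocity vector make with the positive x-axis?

θ = arctan(vᵧ/vₓ) = arctan(10/5) = 63.43°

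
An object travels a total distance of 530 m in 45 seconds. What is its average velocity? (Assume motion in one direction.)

v_avg = Δd / Δt = 530 / 45 = 11.78 m/s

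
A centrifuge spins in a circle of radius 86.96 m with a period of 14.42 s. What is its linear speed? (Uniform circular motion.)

v = 2πr/T = 2π×86.96/14.42 = 37.89 m/s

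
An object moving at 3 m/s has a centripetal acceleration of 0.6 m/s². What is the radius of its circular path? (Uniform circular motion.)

r = v²/a_c = 3²/0.6 = 15.0 m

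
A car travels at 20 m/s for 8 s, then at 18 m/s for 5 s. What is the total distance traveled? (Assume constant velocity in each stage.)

d₁ = v₁t₁ = 20 × 8 = 160 m
d₂ = v₂t₂ = 18 × 5 = 90 m
d_total = 160 + 90 = 250 m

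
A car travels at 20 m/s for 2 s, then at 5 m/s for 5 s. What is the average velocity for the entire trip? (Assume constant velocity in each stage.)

d₁ = v₁t₁ = 20 × 2 = 40 m
d₂ = v₂t₂ = 5 × 5 = 25 m
d_total = 65 m, t_total = 7 s
v_avg = d_total/t_total = 65/7 = 9.29 m/s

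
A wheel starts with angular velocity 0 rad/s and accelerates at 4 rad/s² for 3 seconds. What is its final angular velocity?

ω = ω₀ + αt = 0 + 4 × 3 = 12 rad/s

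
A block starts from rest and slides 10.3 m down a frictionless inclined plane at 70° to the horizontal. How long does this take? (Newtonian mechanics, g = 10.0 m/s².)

a = g sin(θ) = 10.0 × sin(70°) = 9.3969 m/s²
t = √(2d/a) = √(2 × 10.3 / 9.3969) = 1.48 s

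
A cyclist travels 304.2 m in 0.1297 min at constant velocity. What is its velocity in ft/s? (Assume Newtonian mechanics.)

t = 0.1297 min × 60.0 = 7.782 s
v = d / t = 304.2 / 7.782 = 39.0902 m/s
v = 39.0902 m/s / 0.3048 = 128.2 ft/s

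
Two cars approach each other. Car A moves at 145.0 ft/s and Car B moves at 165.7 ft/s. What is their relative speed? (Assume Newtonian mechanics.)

v_rel = v_A + v_B = 145.0 + 165.7 = 310.7 ft/s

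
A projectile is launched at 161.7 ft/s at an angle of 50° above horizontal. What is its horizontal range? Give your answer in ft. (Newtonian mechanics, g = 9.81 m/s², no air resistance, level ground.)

v₀ = 161.7 ft/s × 0.3048 = 49.2862 m/s
R = v₀² × sin(2θ) / g = 49.2862² × sin(2 × 50°) / 9.81 = 2429.13 × 0.984808 / 9.81 = 243.856 m
R = 243.856 m / 0.3048 = 800.1 ft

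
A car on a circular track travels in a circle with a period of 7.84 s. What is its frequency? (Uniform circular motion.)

f = 1/T = 1/7.84 = 0.1276 Hz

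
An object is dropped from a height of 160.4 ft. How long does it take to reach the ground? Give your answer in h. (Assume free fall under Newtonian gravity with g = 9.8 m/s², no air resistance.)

h = 160.4 ft × 0.3048 = 48.8899 m
t = √(2h/g) = √(2 × 48.8899 / 9.8) = 3.15872 s
t = 3.15872 s / 3600.0 = 0.0008774 h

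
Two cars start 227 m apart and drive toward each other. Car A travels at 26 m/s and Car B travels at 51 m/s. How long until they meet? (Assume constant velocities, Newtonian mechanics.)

Combined speed: v_combined = 26 + 51 = 77 m/s
Time to meet: t = d/v_combined = 227/77 = 2.95 s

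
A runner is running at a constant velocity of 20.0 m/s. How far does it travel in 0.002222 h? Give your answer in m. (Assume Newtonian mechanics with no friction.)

t = 0.002222 h × 3600.0 = 7.9992 s
d = v × t = 20.0 × 7.9992 = 160.0 m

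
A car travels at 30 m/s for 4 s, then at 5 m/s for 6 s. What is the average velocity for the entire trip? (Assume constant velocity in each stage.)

d₁ = v₁t₁ = 30 × 4 = 120 m
d₂ = v₂t₂ = 5 × 6 = 30 m
d_total = 150 m, t_total = 10 s
v_avg = d_total/t_total = 150/10 = 15.0 m/s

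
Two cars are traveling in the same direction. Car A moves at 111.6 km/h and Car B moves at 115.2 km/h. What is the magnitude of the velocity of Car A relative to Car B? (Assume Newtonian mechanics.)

v_rel = |v_A - v_B| = |111.6 - 115.2| = 3.6 km/h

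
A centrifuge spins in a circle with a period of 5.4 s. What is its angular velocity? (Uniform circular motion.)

ω = 2π/T = 2π/5.4 = 1.1636 rad/s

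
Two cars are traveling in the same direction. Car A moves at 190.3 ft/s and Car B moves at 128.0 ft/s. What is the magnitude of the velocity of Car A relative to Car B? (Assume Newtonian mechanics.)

v_rel = |v_A - v_B| = |190.3 - 128.0| = 62.3 ft/s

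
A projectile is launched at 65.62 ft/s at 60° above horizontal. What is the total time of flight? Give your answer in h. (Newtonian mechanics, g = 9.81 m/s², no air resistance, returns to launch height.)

v₀ = 65.62 ft/s × 0.3048 = 20.001 m/s
T = 2 × v₀ × sin(θ) / g = 2 × 20.001 × sin(60°) / 9.81 = 2 × 20.001 × 0.866025 / 9.81 = 3.53137 s
T = 3.53137 s / 3600.0 = 0.0009809 h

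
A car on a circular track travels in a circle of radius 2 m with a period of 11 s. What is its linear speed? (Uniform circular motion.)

v = 2πr/T = 2π×2/11 = 1.14 m/s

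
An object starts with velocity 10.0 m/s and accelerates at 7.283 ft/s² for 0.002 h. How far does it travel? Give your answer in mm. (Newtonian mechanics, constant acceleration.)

a = 7.283 ft/s² × 0.3048 = 2.21986 m/s²
t = 0.002 h × 3600.0 = 7.2 s
d = v₀ × t + ½ × a × t² = 10.0 × 7.2 + 0.5 × 2.21986 × 7.2² = 129.539 m
d = 129.539 m / 0.001 = 129500 mm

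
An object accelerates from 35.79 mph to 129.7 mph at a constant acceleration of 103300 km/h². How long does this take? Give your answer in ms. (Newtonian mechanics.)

v₀ = 35.79 mph × 0.44704 = 15.9996 m/s
v = 129.7 mph × 0.44704 = 57.9811 m/s
a = 103300 km/h² × 7.716049382716049e-05 = 7.97068 m/s²
t = (v - v₀) / a = (57.9811 - 15.9996) / 7.97068 = 5.26699 s
t = 5.26699 s / 0.001 = 5267 ms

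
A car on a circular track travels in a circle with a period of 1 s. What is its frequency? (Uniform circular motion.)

f = 1/T = 1/1 = 1.0 Hz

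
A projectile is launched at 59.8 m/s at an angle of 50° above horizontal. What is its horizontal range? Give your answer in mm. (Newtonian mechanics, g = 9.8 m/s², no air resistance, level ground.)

R = v₀² × sin(2θ) / g = 59.8² × sin(2 × 50°) / 9.8 = 3576.04 × 0.984808 / 9.8 = 359.358 m
R = 359.358 m / 0.001 = 359400 mm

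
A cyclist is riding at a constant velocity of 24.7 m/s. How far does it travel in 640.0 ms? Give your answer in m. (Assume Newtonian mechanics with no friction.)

t = 640.0 ms × 0.001 = 0.64 s
d = v × t = 24.7 × 0.64 = 15.81 m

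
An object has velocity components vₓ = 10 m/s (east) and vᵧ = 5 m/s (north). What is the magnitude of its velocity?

|v| = √(vₓ² + vᵧ²) = √(10² + 5²) = √(125) = 11.18 m/s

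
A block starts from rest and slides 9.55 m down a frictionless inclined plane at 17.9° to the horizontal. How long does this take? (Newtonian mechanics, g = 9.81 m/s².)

a = g sin(θ) = 9.81 × sin(17.9°) = 3.0152 m/s²
t = √(2d/a) = √(2 × 9.55 / 3.0152) = 2.52 s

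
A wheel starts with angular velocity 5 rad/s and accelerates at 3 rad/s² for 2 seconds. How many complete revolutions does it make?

θ = ω₀t + ½αt² = 5×2 + ½×3×2² = 16.0 rad
Total revolutions = θ/(2π) = 16.0/(2π) = 2.55
Complete revolutions = ⌊2.55⌋ = 2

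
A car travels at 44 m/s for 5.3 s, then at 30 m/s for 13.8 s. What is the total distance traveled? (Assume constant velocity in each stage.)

d₁ = v₁t₁ = 44 × 5.3 = 233.2 m
d₂ = v₂t₂ = 30 × 13.8 = 414.0 m
d_total = 233.2 + 414.0 = 647.2 m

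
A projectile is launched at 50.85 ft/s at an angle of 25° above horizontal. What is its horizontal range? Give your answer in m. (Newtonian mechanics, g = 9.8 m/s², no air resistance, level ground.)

v₀ = 50.85 ft/s × 0.3048 = 15.4991 m/s
R = v₀² × sin(2θ) / g = 15.4991² × sin(2 × 25°) / 9.8 = 240.222 × 0.766044 / 9.8 = 18.78 m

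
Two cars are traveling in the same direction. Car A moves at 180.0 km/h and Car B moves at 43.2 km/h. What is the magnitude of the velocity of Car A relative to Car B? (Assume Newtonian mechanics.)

v_rel = |v_A - v_B| = |180.0 - 43.2| = 136.8 km/h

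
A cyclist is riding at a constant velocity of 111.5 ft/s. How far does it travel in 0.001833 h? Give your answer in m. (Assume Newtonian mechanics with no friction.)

v = 111.5 ft/s × 0.3048 = 33.9852 m/s
t = 0.001833 h × 3600.0 = 6.5988 s
d = v × t = 33.9852 × 6.5988 = 224.3 m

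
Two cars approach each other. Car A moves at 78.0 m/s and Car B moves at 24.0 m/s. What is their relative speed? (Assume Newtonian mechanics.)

v_rel = v_A + v_B = 78.0 + 24.0 = 102.0 m/s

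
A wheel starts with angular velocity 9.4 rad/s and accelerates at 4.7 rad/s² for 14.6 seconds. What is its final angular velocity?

ω = ω₀ + αt = 9.4 + 4.7 × 14.6 = 78.02 rad/s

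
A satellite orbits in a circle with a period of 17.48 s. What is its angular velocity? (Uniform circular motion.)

ω = 2π/T = 2π/17.48 = 0.3594 rad/s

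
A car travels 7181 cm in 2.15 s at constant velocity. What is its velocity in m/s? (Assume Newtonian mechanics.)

d = 7181 cm × 0.01 = 71.81 m
v = d / t = 71.81 / 2.15 = 33.4 m/s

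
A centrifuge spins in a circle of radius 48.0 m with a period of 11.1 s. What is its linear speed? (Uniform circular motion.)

v = 2πr/T = 2π×48.0/11.1 = 27.17 m/s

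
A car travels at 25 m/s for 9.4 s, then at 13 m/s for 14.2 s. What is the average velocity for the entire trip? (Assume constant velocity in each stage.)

d₁ = v₁t₁ = 25 × 9.4 = 235.0 m
d₂ = v₂t₂ = 13 × 14.2 = 184.6 m
d_total = 419.6 m, t_total = 23.6 s
v_avg = d_total/t_total = 419.6/23.6 = 17.78 m/s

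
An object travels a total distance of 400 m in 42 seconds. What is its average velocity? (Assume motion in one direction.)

v_avg = Δd / Δt = 400 / 42 = 9.52 m/s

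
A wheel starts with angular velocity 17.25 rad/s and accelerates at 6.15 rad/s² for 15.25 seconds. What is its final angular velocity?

ω = ω₀ + αt = 17.25 + 6.15 × 15.25 = 111.04 rad/s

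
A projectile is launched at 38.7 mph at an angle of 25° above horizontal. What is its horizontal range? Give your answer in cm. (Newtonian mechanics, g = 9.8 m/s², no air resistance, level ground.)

v₀ = 38.7 mph × 0.44704 = 17.3004 m/s
R = v₀² × sin(2θ) / g = 17.3004² × sin(2 × 25°) / 9.8 = 299.304 × 0.766044 / 9.8 = 23.3959 m
R = 23.3959 m / 0.01 = 2340 cm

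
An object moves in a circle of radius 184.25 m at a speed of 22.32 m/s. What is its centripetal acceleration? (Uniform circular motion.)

a_c = v²/r = 22.32²/184.25 = 498.1824/184.25 = 2.7 m/s²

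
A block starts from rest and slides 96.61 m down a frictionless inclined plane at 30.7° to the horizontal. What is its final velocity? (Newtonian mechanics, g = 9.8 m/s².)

a = g sin(θ) = 9.8 × sin(30.7°) = 5.0033 m/s²
v = √(2ad) = √(2 × 5.0033 × 96.61) = 31.09 m/s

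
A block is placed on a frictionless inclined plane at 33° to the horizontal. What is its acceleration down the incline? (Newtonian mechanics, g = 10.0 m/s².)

a = g sin(θ) = 10.0 × sin(33°) = 10.0 × 0.5446 = 5.45 m/s²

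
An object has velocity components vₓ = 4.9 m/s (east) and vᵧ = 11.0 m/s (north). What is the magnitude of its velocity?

|v| = √(vₓ² + vᵧ²) = √(4.9² + 11.0²) = √(145.01) = 12.04 m/s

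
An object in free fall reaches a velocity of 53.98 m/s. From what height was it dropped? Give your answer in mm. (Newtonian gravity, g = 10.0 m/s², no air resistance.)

h = v² / (2g) = 53.98² / (2 × 10.0) = 145.692 m
h = 145.692 m / 0.001 = 145700 mm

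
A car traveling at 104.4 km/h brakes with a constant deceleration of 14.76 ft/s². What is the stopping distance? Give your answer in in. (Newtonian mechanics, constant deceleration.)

v₀ = 104.4 km/h × 0.2777777777777778 = 29.0 m/s
a = 14.76 ft/s² × 0.3048 = 4.49885 m/s²
d = v₀² / (2a) = 29.0² / (2 × 4.49885) = 841.0 / 8.9977 = 93.4683 m
d = 93.4683 m / 0.0254 = 3680 in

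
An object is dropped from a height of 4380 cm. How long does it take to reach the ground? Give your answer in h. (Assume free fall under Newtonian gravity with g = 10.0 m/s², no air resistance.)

h = 4380 cm × 0.01 = 43.8 m
t = √(2h/g) = √(2 × 43.8 / 10.0) = 2.95973 s
t = 2.95973 s / 3600.0 = 0.0008221 h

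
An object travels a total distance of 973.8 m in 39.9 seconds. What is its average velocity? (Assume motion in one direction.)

v_avg = Δd / Δt = 973.8 / 39.9 = 24.41 m/s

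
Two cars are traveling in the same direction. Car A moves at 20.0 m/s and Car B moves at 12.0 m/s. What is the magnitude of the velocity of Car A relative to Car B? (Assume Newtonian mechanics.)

v_rel = |v_A - v_B| = |20.0 - 12.0| = 8.0 m/s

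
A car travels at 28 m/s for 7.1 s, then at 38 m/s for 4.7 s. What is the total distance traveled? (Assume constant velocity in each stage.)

d₁ = v₁t₁ = 28 × 7.1 = 198.8 m
d₂ = v₂t₂ = 38 × 4.7 = 178.6 m
d_total = 198.8 + 178.6 = 377.4 m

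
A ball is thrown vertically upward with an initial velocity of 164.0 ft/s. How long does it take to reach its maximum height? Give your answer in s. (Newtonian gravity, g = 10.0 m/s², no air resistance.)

v₀ = 164.0 ft/s × 0.3048 = 49.9872 m/s
t_up = v₀ / g = 49.9872 / 10.0 = 4.999 s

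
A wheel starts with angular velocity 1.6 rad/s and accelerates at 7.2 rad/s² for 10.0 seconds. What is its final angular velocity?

ω = ω₀ + αt = 1.6 + 7.2 × 10.0 = 73.6 rad/s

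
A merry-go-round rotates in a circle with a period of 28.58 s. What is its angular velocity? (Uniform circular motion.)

ω = 2π/T = 2π/28.58 = 0.2198 rad/s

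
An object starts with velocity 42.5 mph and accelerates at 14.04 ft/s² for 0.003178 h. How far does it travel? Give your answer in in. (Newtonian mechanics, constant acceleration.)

v₀ = 42.5 mph × 0.44704 = 18.9992 m/s
a = 14.04 ft/s² × 0.3048 = 4.27939 m/s²
t = 0.003178 h × 3600.0 = 11.4408 s
d = v₀ × t + ½ × a × t² = 18.9992 × 11.4408 + 0.5 × 4.27939 × 11.4408² = 497.435 m
d = 497.435 m / 0.0254 = 19580 in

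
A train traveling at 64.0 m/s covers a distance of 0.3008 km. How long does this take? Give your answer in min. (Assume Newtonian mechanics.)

d = 0.3008 km × 1000.0 = 300.8 m
t = d / v = 300.8 / 64.0 = 4.7 s
t = 4.7 s / 60.0 = 0.07833 min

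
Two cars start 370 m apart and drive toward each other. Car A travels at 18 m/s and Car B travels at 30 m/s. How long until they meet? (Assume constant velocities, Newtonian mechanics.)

Combined speed: v_combined = 18 + 30 = 48 m/s
Time to meet: t = d/v_combined = 370/48 = 7.71 s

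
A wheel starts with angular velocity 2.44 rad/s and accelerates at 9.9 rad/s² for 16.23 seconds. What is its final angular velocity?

ω = ω₀ + αt = 2.44 + 9.9 × 16.23 = 163.12 rad/s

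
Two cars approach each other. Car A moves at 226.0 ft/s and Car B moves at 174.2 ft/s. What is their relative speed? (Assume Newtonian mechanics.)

v_rel = v_A + v_B = 226.0 + 174.2 = 400.2 ft/s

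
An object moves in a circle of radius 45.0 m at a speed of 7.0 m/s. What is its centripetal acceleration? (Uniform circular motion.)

a_c = v²/r = 7.0²/45.0 = 49.0/45.0 = 1.09 m/s²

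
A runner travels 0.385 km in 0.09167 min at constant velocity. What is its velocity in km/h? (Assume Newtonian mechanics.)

d = 0.385 km × 1000.0 = 385.0 m
t = 0.09167 min × 60.0 = 5.5002 s
v = d / t = 385.0 / 5.5002 = 69.9975 m/s
v = 69.9975 m/s / 0.2777777777777778 = 252.0 km/h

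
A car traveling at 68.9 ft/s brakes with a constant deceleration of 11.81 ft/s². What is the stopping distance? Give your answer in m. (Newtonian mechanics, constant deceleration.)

v₀ = 68.9 ft/s × 0.3048 = 21.0007 m/s
a = 11.81 ft/s² × 0.3048 = 3.59969 m/s²
d = v₀² / (2a) = 21.0007² / (2 × 3.59969) = 441.029 / 7.19938 = 61.26 m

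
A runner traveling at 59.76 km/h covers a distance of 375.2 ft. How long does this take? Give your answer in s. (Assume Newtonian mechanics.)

d = 375.2 ft × 0.3048 = 114.361 m
v = 59.76 km/h × 0.2777777777777778 = 16.6 m/s
t = d / v = 114.361 / 16.6 = 6.889 s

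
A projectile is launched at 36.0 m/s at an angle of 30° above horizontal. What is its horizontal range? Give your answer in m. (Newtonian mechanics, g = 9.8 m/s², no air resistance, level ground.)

R = v₀² × sin(2θ) / g = 36.0² × sin(2 × 30°) / 9.8 = 1296.0 × 0.866025 / 9.8 = 114.5 m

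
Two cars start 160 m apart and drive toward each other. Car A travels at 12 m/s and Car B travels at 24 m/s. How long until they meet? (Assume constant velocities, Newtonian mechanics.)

Combined speed: v_combined = 12 + 24 = 36 m/s
Time to meet: t = d/v_combined = 160/36 = 4.44 s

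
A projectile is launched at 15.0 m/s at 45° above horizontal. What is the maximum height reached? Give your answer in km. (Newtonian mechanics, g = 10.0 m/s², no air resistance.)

H = v₀² × sin²(θ) / (2g) = 15.0² × sin(45°)² / (2 × 10.0) = 225.0 × 0.5 / 20.0 = 5.625 m
H = 5.625 m / 1000.0 = 0.005625 km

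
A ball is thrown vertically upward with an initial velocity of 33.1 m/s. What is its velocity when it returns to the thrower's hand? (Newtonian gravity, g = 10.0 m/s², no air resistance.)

By conservation of energy (no air resistance), the ball returns to the throw height with the same speed as launch, but directed downward.
|v_ground| = v₀ = 33.1 m/s
v_ground = 33.1 m/s (downward)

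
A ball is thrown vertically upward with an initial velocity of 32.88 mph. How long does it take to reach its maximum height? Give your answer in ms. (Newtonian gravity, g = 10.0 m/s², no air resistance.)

v₀ = 32.88 mph × 0.44704 = 14.6987 m/s
t_up = v₀ / g = 14.6987 / 10.0 = 1.46987 s
t_up = 1.46987 s / 0.001 = 1470 ms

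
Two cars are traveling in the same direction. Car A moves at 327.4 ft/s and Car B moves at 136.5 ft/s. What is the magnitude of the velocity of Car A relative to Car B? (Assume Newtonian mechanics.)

v_rel = |v_A - v_B| = |327.4 - 136.5| = 190.9 ft/s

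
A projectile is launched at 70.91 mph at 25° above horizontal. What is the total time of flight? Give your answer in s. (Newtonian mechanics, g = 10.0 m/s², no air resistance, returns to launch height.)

v₀ = 70.91 mph × 0.44704 = 31.6996 m/s
T = 2 × v₀ × sin(θ) / g = 2 × 31.6996 × sin(25°) / 10.0 = 2 × 31.6996 × 0.422618 / 10.0 = 2.679 s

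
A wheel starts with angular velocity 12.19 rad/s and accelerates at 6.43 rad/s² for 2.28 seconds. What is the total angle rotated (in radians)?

θ = ω₀t + ½αt² = 12.19×2.28 + ½×6.43×2.28² = 44.51 rad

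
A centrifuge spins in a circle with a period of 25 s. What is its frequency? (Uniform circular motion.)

f = 1/T = 1/25 = 0.04 Hz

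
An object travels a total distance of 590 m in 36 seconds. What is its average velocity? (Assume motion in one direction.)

v_avg = Δd / Δt = 590 / 36 = 16.39 m/s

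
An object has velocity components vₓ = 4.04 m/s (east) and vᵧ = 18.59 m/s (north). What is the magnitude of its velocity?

|v| = √(vₓ² + vᵧ²) = √(4.04² + 18.59²) = √(361.9097) = 19.02 m/s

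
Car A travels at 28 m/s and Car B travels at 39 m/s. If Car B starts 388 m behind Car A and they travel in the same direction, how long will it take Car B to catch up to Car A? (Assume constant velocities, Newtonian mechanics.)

Relative speed: v_rel = 39 - 28 = 11 m/s
Time to catch: t = d₀/v_rel = 388/11 = 35.27 s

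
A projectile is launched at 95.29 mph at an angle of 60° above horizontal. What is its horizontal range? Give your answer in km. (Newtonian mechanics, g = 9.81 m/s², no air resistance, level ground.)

v₀ = 95.29 mph × 0.44704 = 42.5984 m/s
R = v₀² × sin(2θ) / g = 42.5984² × sin(2 × 60°) / 9.81 = 1814.62 × 0.866025 / 9.81 = 160.194 m
R = 160.194 m / 1000.0 = 0.1602 km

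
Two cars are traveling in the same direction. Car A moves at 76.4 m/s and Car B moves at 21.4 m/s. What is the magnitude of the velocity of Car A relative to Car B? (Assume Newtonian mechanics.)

v_rel = |v_A - v_B| = |76.4 - 21.4| = 55.0 m/s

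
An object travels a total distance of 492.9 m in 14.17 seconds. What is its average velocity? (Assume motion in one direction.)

v_avg = Δd / Δt = 492.9 / 14.17 = 34.78 m/s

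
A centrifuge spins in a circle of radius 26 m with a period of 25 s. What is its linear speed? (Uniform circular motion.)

v = 2πr/T = 2π×26/25 = 6.53 m/s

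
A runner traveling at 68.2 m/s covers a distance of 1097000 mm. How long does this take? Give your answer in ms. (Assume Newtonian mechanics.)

d = 1097000 mm × 0.001 = 1097.0 m
t = d / v = 1097.0 / 68.2 = 16.08504 s
t = 16.08504 s / 0.001 = 16090 ms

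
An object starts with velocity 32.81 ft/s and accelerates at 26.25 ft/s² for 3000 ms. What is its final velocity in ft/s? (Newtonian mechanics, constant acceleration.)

v₀ = 32.81 ft/s × 0.3048 = 10.0005 m/s
a = 26.25 ft/s² × 0.3048 = 8.001 m/s²
t = 3000 ms × 0.001 = 3.0 s
v = v₀ + a × t = 10.0005 + 8.001 × 3.0 = 34.0035 m/s
v = 34.0035 m/s / 0.3048 = 111.6 ft/s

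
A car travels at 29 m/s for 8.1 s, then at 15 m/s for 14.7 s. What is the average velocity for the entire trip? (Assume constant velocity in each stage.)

d₁ = v₁t₁ = 29 × 8.1 = 234.9 m
d₂ = v₂t₂ = 15 × 14.7 = 220.5 m
d_total = 455.4 m, t_total = 22.8 s
v_avg = d_total/t_total = 455.4/22.8 = 19.97 m/s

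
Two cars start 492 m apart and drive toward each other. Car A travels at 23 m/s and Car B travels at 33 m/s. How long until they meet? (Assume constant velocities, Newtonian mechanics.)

Combined speed: v_combined = 23 + 33 = 56 m/s
Time to meet: t = d/v_combined = 492/56 = 8.79 s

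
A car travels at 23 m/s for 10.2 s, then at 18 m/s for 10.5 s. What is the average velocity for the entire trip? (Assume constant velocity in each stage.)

d₁ = v₁t₁ = 23 × 10.2 = 234.6 m
d₂ = v₂t₂ = 18 × 10.5 = 189.0 m
d_total = 423.6 m, t_total = 20.7 s
v_avg = d_total/t_total = 423.6/20.7 = 20.46 m/s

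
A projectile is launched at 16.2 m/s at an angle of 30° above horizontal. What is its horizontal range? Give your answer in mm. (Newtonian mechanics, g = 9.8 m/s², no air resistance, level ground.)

R = v₀² × sin(2θ) / g = 16.2² × sin(2 × 30°) / 9.8 = 262.44 × 0.866025 / 9.8 = 23.1918 m
R = 23.1918 m / 0.001 = 23190 mm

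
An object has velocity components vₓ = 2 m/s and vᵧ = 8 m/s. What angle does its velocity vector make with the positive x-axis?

θ = arctan(vᵧ/vₓ) = arctan(8/2) = 75.96°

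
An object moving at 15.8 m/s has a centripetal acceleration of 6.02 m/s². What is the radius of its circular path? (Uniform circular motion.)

r = v²/a_c = 15.8²/6.02 = 41.47 m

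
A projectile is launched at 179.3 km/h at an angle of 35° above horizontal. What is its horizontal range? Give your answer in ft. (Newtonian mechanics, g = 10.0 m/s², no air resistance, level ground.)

v₀ = 179.3 km/h × 0.2777777777777778 = 49.8056 m/s
R = v₀² × sin(2θ) / g = 49.8056² × sin(2 × 35°) / 10.0 = 2480.6 × 0.939693 / 10.0 = 233.1 m
R = 233.1 m / 0.3048 = 764.8 ft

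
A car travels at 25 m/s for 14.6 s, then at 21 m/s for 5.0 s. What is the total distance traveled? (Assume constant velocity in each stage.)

d₁ = v₁t₁ = 25 × 14.6 = 365.0 m
d₂ = v₂t₂ = 21 × 5.0 = 105.0 m
d_total = 365.0 + 105.0 = 470.0 m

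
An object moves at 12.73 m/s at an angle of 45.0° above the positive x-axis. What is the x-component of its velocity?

vₓ = v cos(θ) = 12.73 × cos(45.0°) = 9.0 m/s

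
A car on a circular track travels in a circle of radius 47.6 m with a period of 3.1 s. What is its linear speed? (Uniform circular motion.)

v = 2πr/T = 2π×47.6/3.1 = 96.48 m/s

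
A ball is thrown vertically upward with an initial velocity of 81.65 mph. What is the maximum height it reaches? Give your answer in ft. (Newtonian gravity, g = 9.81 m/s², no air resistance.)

v₀ = 81.65 mph × 0.44704 = 36.5008 m/s
h_max = v₀² / (2g) = 36.5008² / (2 × 9.81) = 1332.31 / 19.62 = 67.9057 m
h_max = 67.9057 m / 0.3048 = 222.8 ft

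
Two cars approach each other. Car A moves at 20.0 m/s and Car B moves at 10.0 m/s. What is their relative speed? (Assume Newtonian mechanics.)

v_rel = v_A + v_B = 20.0 + 10.0 = 30.0 m/s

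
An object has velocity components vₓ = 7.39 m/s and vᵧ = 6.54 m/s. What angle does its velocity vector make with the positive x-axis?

θ = arctan(vᵧ/vₓ) = arctan(6.54/7.39) = 41.51°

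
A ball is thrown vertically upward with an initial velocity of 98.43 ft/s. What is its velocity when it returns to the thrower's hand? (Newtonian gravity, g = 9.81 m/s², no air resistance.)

By conservation of energy (no air resistance), the ball returns to the throw height with the same speed as launch, but directed downward.
|v_ground| = v₀ = 98.43 ft/s
v_ground = 98.43 ft/s (downward)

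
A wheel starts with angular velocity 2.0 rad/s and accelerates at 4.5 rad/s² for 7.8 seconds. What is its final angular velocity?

ω = ω₀ + αt = 2.0 + 4.5 × 7.8 = 37.1 rad/s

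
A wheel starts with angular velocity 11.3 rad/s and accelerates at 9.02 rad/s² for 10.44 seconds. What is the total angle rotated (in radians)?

θ = ω₀t + ½αt² = 11.3×10.44 + ½×9.02×10.44² = 609.53 rad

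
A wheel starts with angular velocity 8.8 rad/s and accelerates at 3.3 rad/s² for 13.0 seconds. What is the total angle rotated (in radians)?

θ = ω₀t + ½αt² = 8.8×13.0 + ½×3.3×13.0² = 393.25 rad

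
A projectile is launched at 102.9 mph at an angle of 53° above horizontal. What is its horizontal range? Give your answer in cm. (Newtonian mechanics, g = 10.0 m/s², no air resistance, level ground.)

v₀ = 102.9 mph × 0.44704 = 46.0004 m/s
R = v₀² × sin(2θ) / g = 46.0004² × sin(2 × 53°) / 10.0 = 2116.04 × 0.961262 / 10.0 = 203.407 m
R = 203.407 m / 0.01 = 20340 cm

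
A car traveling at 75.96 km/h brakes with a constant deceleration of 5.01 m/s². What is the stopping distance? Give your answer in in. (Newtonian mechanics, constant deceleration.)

v₀ = 75.96 km/h × 0.2777777777777778 = 21.1 m/s
d = v₀² / (2a) = 21.1² / (2 × 5.01) = 445.21 / 10.02 = 44.4321 m
d = 44.4321 m / 0.0254 = 1749 in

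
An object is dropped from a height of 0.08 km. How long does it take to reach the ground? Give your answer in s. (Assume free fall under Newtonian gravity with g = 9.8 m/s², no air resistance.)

h = 0.08 km × 1000.0 = 80.0 m
t = √(2h/g) = √(2 × 80.0 / 9.8) = 4.041 s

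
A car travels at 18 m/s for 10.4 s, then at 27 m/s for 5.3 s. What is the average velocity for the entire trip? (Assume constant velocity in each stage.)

d₁ = v₁t₁ = 18 × 10.4 = 187.2 m
d₂ = v₂t₂ = 27 × 5.3 = 143.1 m
d_total = 330.3 m, t_total = 15.7 s
v_avg = d_total/t_total = 330.3/15.7 = 21.04 m/s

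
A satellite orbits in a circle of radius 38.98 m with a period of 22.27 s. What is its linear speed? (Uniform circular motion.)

v = 2πr/T = 2π×38.98/22.27 = 11.0 m/s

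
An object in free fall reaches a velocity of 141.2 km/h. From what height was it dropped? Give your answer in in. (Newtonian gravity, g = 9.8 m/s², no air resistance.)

v = 141.2 km/h × 0.2777777777777778 = 39.2222 m/s
h = v² / (2g) = 39.2222² / (2 × 9.8) = 78.4888 m
h = 78.4888 m / 0.0254 = 3090 in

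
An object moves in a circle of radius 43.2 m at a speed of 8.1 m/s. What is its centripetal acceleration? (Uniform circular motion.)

a_c = v²/r = 8.1²/43.2 = 65.61/43.2 = 1.52 m/s²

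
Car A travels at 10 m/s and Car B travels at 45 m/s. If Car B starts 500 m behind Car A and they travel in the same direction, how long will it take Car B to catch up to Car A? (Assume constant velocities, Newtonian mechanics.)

Relative speed: v_rel = 45 - 10 = 35 m/s
Time to catch: t = d₀/v_rel = 500/35 = 14.29 s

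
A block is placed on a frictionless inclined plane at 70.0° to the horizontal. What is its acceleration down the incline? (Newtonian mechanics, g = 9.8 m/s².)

a = g sin(θ) = 9.8 × sin(70.0°) = 9.8 × 0.9397 = 9.21 m/s²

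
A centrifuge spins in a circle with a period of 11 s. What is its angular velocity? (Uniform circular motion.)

ω = 2π/T = 2π/11 = 0.5712 rad/s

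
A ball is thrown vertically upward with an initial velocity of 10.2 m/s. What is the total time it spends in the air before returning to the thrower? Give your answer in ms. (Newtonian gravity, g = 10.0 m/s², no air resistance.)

t_total = 2 × v₀ / g = 2 × 10.2 / 10.0 = 2.04 s
t_total = 2.04 s / 0.001 = 2040 ms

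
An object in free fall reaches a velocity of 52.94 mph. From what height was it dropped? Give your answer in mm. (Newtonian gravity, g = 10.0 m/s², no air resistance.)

v = 52.94 mph × 0.44704 = 23.6663 m/s
h = v² / (2g) = 23.6663² / (2 × 10.0) = 28.0047 m
h = 28.0047 m / 0.001 = 28000 mm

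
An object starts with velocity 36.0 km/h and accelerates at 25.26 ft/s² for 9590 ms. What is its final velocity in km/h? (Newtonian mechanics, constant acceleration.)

v₀ = 36.0 km/h × 0.2777777777777778 = 10.0 m/s
a = 25.26 ft/s² × 0.3048 = 7.69925 m/s²
t = 9590 ms × 0.001 = 9.59 s
v = v₀ + a × t = 10.0 + 7.69925 × 9.59 = 83.8358 m/s
v = 83.8358 m/s / 0.2777777777777778 = 301.8 km/h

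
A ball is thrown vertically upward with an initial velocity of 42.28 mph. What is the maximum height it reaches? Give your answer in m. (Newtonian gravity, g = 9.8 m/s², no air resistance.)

v₀ = 42.28 mph × 0.44704 = 18.9009 m/s
h_max = v₀² / (2g) = 18.9009² / (2 × 9.8) = 357.244 / 19.6 = 18.23 m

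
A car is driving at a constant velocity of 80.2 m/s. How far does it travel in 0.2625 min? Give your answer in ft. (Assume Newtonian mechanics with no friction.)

t = 0.2625 min × 60.0 = 15.75 s
d = v × t = 80.2 × 15.75 = 1263.15 m
d = 1263.15 m / 0.3048 = 4144 ft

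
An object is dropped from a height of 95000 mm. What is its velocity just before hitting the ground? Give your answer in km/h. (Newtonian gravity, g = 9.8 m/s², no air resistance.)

h = 95000 mm × 0.001 = 95.0 m
v = √(2gh) = √(2 × 9.8 × 95.0) = 43.1509 m/s
v = 43.1509 m/s / 0.2777777777777778 = 155.3 km/h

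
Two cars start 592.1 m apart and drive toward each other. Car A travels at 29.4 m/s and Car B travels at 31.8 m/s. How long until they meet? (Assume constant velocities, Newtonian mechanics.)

Combined speed: v_combined = 29.4 + 31.8 = 61.2 m/s
Time to meet: t = d/v_combined = 592.1/61.2 = 9.67 s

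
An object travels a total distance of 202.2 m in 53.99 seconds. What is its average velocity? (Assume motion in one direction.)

v_avg = Δd / Δt = 202.2 / 53.99 = 3.75 m/s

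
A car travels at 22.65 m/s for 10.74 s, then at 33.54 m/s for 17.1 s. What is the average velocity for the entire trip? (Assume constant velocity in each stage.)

d₁ = v₁t₁ = 22.65 × 10.74 = 243.261 m
d₂ = v₂t₂ = 33.54 × 17.1 = 573.534 m
d_total = 816.795 m, t_total = 27.84 s
v_avg = d_total/t_total = 816.795/27.84 = 29.34 m/s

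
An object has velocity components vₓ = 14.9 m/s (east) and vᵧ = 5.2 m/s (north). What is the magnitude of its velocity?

|v| = √(vₓ² + vᵧ²) = √(14.9² + 5.2²) = √(249.05) = 15.78 m/s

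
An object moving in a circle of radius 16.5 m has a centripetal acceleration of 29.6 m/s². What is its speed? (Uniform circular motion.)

v = √(a_c × r) = √(29.6 × 16.5) = 22.1 m/s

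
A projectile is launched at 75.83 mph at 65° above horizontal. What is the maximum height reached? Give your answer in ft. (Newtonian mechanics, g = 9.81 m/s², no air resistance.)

v₀ = 75.83 mph × 0.44704 = 33.899 m/s
H = v₀² × sin²(θ) / (2g) = 33.899² × sin(65°)² / (2 × 9.81) = 1149.14 × 0.821394 / 19.62 = 48.1089 m
H = 48.1089 m / 0.3048 = 157.8 ft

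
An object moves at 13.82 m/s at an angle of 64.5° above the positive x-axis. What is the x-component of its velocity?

vₓ = v cos(θ) = 13.82 × cos(64.5°) = 5.95 m/s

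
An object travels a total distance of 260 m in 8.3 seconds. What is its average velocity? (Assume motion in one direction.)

v_avg = Δd / Δt = 260 / 8.3 = 31.33 m/s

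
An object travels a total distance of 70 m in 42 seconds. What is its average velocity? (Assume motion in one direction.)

v_avg = Δd / Δt = 70 / 42 = 1.67 m/s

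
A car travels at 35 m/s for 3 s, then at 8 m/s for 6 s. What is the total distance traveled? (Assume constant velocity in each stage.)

d₁ = v₁t₁ = 35 × 3 = 105 m
d₂ = v₂t₂ = 8 × 6 = 48 m
d_total = 105 + 48 = 153 m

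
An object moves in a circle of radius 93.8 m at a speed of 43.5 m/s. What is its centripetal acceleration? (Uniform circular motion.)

a_c = v²/r = 43.5²/93.8 = 1892.25/93.8 = 20.17 m/s²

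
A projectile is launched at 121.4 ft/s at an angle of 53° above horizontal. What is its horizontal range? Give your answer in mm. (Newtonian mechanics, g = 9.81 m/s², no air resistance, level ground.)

v₀ = 121.4 ft/s × 0.3048 = 37.0027 m/s
R = v₀² × sin(2θ) / g = 37.0027² × sin(2 × 53°) / 9.81 = 1369.2 × 0.961262 / 9.81 = 134.165 m
R = 134.165 m / 0.001 = 134200 mm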